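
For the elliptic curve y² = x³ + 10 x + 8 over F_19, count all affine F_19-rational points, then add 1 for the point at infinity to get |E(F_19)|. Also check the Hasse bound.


Affine points = {(1, 0), (2, 6), (2, 13), (4, 6), (4, 13), (8, 7), (8, 12), (10, 5), (10, 14), (11, 9), (11, 10), (13, 6), (13, 13), (14, 2), (14, 17), (18, 4), (18, 15)}; affine count = 17; |E(F_19)| = 18.

Discriminant check: Δ ∝ 4a³ + 27b² = 4·10³ + 27·8² = 4·1000 + 27·64 ≡ 9 (mod 19). Nonzero ⇒ E is nonsingular.
For each x ∈ F_19, compute rhs = x³ + 10·x + 8 mod 19, then count y ∈ F_19 with y² ≡ rhs.
  x = 0: rhs = 8, matching y values: none (0 points).
  x = 1: rhs = 0, matching y values: 0 (1 points).
  x = 2: rhs = 17, matching y values: 6, 13 (2 points).
  x = 3: rhs = 8, matching y values: none (0 points).
  x = 4: rhs = 17, matching y values: 6, 13 (2 points).
  x = 5: rhs = 12, matching y values: none (0 points).
  x = 6: rhs = 18, matching y values: none (0 points).
  x = 7: rhs = 3, matching y values: none (0 points).
  x = 8: rhs = 11, matching y values: 7, 12 (2 points).
  x = 9: rhs = 10, matching y values: none (0 points).
  x = 10: rhs = 6, matching y values: 5, 14 (2 points).
  x = 11: rhs = 5, matching y values: 9, 10 (2 points).
  x = 12: rhs = 13, matching y values: none (0 points).
  x = 13: rhs = 17, matching y values: 6, 13 (2 points).
  x = 14: rhs = 4, matching y values: 2, 17 (2 points).
  x = 15: rhs = 18, matching y values: none (0 points).
  x = 16: rhs = 8, matching y values: none (0 points).
  x = 17: rhs = 18, matching y values: none (0 points).
  x = 18: rhs = 16, matching y values: 4, 15 (2 points).
Total affine count: 17.
Full point count |E(F_19)| = 17 + 1 = 18.
Hasse bound: |18 − (19+1)| = |-2| = 2 ≤ 2√19 ≈ 8.7178 ✓.


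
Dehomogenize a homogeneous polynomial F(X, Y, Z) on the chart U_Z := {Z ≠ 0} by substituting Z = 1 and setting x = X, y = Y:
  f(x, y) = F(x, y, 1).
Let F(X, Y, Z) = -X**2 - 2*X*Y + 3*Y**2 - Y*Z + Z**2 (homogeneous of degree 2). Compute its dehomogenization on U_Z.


f(x, y) = -x**2 - 2*x*y + 3*y**2 - y + 1

On U_Z we set Z = 1. Each monomial c·X^i·Y^j·Z^k in F becomes c·x^i·y^j·1^k = c·x^i·y^j.
Substituting Z = 1: F(X, Y, 1) = -x**2 - 2*x*y + 3*y**2 - y + 1.
Note: deg(f) ≤ deg(F) = 2; strict inequality happens when F is divisible by Z (lost terms).


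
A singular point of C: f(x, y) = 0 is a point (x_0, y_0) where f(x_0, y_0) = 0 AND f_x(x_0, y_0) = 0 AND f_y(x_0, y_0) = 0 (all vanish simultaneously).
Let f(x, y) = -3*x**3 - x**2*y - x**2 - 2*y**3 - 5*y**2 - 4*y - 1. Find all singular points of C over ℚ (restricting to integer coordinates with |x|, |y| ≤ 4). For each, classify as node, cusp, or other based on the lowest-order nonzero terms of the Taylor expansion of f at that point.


Singular points: {(0, -1)}; classification: cusp.

Compute partial derivatives:
  f_x = -9*x**2 - 2*x*y - 2*x.
  f_y = -x**2 - 6*y**2 - 10*y - 4.
Scan x_0 ∈ {−4, ..., 4}. For each x_0, f_y(x_0, y) is a polynomial in y; find its integer roots y ∈ {−4, ..., 4}, then test f_x and f at those candidates.
  x = -4: f_y(-4, y) = -6*y**2 - 10*y - 20; no integer root y with |y| ≤ 4.
  x = -3: f_y(-3, y) = -6*y**2 - 10*y - 13; no integer root y with |y| ≤ 4.
  x = -2: f_y(-2, y) = -6*y**2 - 10*y - 8; no integer root y with |y| ≤ 4.
  x = -1: f_y(-1, y) = -6*y**2 - 10*y - 5; no integer root y with |y| ≤ 4.
  x = 0: f_y(0, y) = -6*y**2 - 10*y - 4; vanishes at y ∈ {-1}. (0, -1): f_x = 0, f = 0 — SINGULAR.
  x = 1: f_y(1, y) = -6*y**2 - 10*y - 5; no integer root y with |y| ≤ 4.
  x = 2: f_y(2, y) = -6*y**2 - 10*y - 8; no integer root y with |y| ≤ 4.
  x = 3: f_y(3, y) = -6*y**2 - 10*y - 13; no integer root y with |y| ≤ 4.
  x = 4: f_y(4, y) = -6*y**2 - 10*y - 20; no integer root y with |y| ≤ 4.
Only singular point on the grid: (0, -1).
Classify: substitute x = 0 + u, y = -1 + v and expand: f = -3*u**3 - u**2*v - 2*v**3 + v**2.
No constant or linear terms (consistent with a singular point). Quadratic part: v**2. Cubic part: -3*u**3 - u**2*v - 2*v**3.
The quadratic part v**2 is a perfect square, so there is a single (double) tangent line v = 0, i.e. y = -1. Restricting the cubic part to that line (v = 0) leaves -3*u**3 ≠ 0, so f is not divisible by v and the branch is v² ≈ 3*u**3 to lowest order — this is a cusp.
Classification: cusp.


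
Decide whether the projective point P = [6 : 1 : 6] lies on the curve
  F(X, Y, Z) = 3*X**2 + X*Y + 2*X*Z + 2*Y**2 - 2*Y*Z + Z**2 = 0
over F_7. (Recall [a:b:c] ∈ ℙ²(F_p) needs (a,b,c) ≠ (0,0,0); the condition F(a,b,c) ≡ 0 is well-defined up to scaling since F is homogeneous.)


F(6,1,6) ≡ 2 (mod 7); P is NOT on the curve.

Evaluate F(6, 1, 6) term-by-term (mod 7).
  3*X**2 ↦ 3·36·1·1 = 108
  X*Y ↦ 1·6·1·1 = 6
  2*X*Z ↦ 2·6·1·6 = 72
  2*Y**2 ↦ 2·1·1·1 = 2
  -2*Y*Z ↦ -2·1·1·6 = -12
  Z**2 ↦ 1·1·1·36 = 36
Sum: F(6, 1, 6) = (108) + (6) + (72) + (2) + (-12) + (36) = 212.
Reducing mod 7: 212 ≡ 2 (mod 7).
Since F(a, b, c) ≡ 2 ≠ 0 (mod 7), P does NOT lie on the curve.


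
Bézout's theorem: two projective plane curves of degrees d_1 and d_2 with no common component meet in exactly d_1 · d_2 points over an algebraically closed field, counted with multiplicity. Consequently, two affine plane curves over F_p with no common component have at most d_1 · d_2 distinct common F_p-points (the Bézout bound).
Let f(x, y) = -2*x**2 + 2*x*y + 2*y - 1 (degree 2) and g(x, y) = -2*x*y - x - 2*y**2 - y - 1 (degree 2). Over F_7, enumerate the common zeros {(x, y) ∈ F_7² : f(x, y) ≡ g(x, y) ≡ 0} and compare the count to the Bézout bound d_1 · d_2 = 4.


Common zeros: ∅; count = 0; Bézout bound = 4.

deg(f) = 2, deg(g) = 2, so Bézout bound = 4.
Scan x ∈ F_7. For each x, list the y ∈ F_7 with f(x, y) ≡ 0 and those with g(x, y) ≡ 0 (mod 7); the common zeros in that column are the intersection.
  x = 0: f ≡ 0 at y ∈ {4}; g ≡ 0 at y ∈ {5}; common: ∅.
  x = 1: f ≡ 0 at y ∈ {6}; g ≡ 0 at y ∈ {1}; common: ∅.
  x = 2: f ≡ 0 at y ∈ {5}; g ≡ 0 at y ∈ {2, 6}; common: ∅.
  x = 3: f ≡ 0 at y ∈ {5}; g ≡ 0 at y ∈ ∅; common: ∅.
  x = 4: f ≡ 0 at y ∈ {4}; g ≡ 0 at y ∈ ∅; common: ∅.
  x = 5: f ≡ 0 at y ∈ {6}; g ≡ 0 at y ∈ ∅; common: ∅.
  x = 6: f ≡ 0 at y ∈ ∅; g ≡ 0 at y ∈ {0, 4}; common: ∅.
Collecting: common zeros = ∅, so the count is 0.
Comparison with the Bézout bound: 0 ≤ 4 = deg(f)·deg(g), as expected for curves with no common component (the affine F_7-count falls short of the bound because intersections may lie at infinity, over extension fields, or carry multiplicity).


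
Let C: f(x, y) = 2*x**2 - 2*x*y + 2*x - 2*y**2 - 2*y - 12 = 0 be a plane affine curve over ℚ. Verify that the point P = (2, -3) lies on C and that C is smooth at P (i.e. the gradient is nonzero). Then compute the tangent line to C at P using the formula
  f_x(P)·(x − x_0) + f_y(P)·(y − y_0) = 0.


Tangent line at P: 16*x + 6*y - 14 = 0.

Step 1: f(2, -3) = 0, so P lies on C.
Step 2: partial derivatives
  f_x(x, y) = 4*x - 2*y + 2, f_y(x, y) = -2*x - 4*y - 2.
  f_x(P) = 16, f_y(P) = 6 (gradient nonzero, so P is smooth).
Step 3: tangent line at P: 16·(x − 2) + 6·(y − -3) = 0.
Expanding: 16*x + 6*y - 14 = 0.


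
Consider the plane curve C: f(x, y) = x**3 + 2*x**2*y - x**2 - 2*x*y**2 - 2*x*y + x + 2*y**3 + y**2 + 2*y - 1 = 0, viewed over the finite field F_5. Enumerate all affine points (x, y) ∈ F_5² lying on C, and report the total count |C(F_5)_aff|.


Affine F_5-points: {(1, 0), (1, 4), (2, 0), (2, 1), (2, 3), (3, 0), (4, 3)}; count = 7.

For each of the 25 pairs (x, y) ∈ F_5², evaluate f(x, y) mod 5. Record the zeros.
  x = 0: [0↦4, 1↦4, 2↦3, 3↦3, 4↦1]  zeros at y ∈ ∅
  x = 1: [0↦0, 1↦3, 2↦1, 3↦1, 4↦0]  zeros at y ∈ {0, 4}
  x = 2: [0↦0, 1↦0, 2↦1, 3↦0, 4↦4]  zeros at y ∈ {0, 1, 3}
  x = 3: [0↦0, 1↦1, 2↦4, 3↦1, 4↦4]  zeros at y ∈ {0}
  x = 4: [0↦1, 1↦2, 2↦1, 3↦0, 4↦1]  zeros at y ∈ {3}
Collecting zeros: affine points = {(1, 0), (1, 4), (2, 0), (2, 1), (2, 3), (3, 0), (4, 3)}.
Total count |C(F_5)_aff| = 7.


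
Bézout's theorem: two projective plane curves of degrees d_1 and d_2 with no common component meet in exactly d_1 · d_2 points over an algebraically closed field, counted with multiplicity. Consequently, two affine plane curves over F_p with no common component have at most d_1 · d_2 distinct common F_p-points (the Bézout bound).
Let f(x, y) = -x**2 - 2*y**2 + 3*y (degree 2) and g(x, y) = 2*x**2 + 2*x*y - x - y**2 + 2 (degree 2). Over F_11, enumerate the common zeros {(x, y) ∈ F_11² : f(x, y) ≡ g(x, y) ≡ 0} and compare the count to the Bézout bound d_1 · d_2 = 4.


Common zeros: {(3, 5)}; count = 1; Bézout bound = 4.

deg(f) = 2, deg(g) = 2, so Bézout bound = 4.
Scan x ∈ F_11. For each x, list the y ∈ F_11 with f(x, y) ≡ 0 and those with g(x, y) ≡ 0 (mod 11); the common zeros in that column are the intersection.
  x = 0: f ≡ 0 at y ∈ {0, 7}; g ≡ 0 at y ∈ ∅; common: ∅.
  x = 1: f ≡ 0 at y ∈ {1, 6}; g ≡ 0 at y ∈ {3, 10}; common: ∅.
  x = 2: f ≡ 0 at y ∈ ∅; g ≡ 0 at y ∈ {1, 3}; common: ∅.
  x = 3: f ≡ 0 at y ∈ {2, 5}; g ≡ 0 at y ∈ {1, 5}; common: {5}.
  x = 4: f ≡ 0 at y ∈ ∅; g ≡ 0 at y ∈ ∅; common: ∅.
  x = 5: f ≡ 0 at y ∈ ∅; g ≡ 0 at y ∈ ∅; common: ∅.
  x = 6: f ≡ 0 at y ∈ ∅; g ≡ 0 at y ∈ {2, 10}; common: ∅.
  x = 7: f ≡ 0 at y ∈ ∅; g ≡ 0 at y ∈ ∅; common: ∅.
  x = 8: f ≡ 0 at y ∈ {2, 5}; g ≡ 0 at y ∈ ∅; common: ∅.
  x = 9: f ≡ 0 at y ∈ ∅; g ≡ 0 at y ∈ {2, 5}; common: ∅.
  x = 10: f ≡ 0 at y ∈ {1, 6}; g ≡ 0 at y ∈ ∅; common: ∅.
Collecting: common zeros = {(3, 5)}, so the count is 1.
Comparison with the Bézout bound: 1 ≤ 4 = deg(f)·deg(g), as expected for curves with no common component (the affine F_11-count falls short of the bound because intersections may lie at infinity, over extension fields, or carry multiplicity).


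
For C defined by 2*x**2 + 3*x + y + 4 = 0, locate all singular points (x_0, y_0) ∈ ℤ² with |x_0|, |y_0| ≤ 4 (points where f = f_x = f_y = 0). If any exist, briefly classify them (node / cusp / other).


No singular points in the scanned grid; C is smooth there.

Compute partial derivatives:
  f_x = 4*x + 3.
  f_y = 1.
f_y = 1 is a nonzero constant, so f_y never vanishes: no point (x, y) can satisfy f = f_x = f_y = 0. In particular no (x, y) ∈ {−4, ..., 4}² is singular; the curve is smooth.


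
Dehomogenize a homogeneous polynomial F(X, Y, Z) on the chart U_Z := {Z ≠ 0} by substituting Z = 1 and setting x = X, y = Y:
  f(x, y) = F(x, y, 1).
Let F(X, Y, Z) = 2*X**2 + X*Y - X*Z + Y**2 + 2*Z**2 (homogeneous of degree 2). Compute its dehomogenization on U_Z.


f(x, y) = 2*x**2 + x*y - x + y**2 + 2

On U_Z we set Z = 1. Each monomial c·X^i·Y^j·Z^k in F becomes c·x^i·y^j·1^k = c·x^i·y^j.
Substituting Z = 1: F(X, Y, 1) = 2*x**2 + x*y - x + y**2 + 2.
Note: deg(f) ≤ deg(F) = 2; strict inequality happens when F is divisible by Z (lost terms).


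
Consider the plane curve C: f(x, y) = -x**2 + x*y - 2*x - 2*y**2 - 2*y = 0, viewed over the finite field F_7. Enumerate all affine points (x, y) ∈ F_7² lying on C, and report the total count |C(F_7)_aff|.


Affine F_7-points: {(0, 0), (0, 6), (3, 2), (4, 2), (4, 6), (5, 0), (5, 5)}; count = 7.

For each of the 49 pairs (x, y) ∈ F_7², evaluate f(x, y) mod 7. Record the zeros.
  x = 0: [0↦0, 1↦3, 2↦2, 3↦4, 4↦2, 5↦3, 6↦0]  zeros at y ∈ {0, 6}
  x = 1: [0↦4, 1↦1, 2↦1, 3↦4, 4↦3, 5↦5, 6↦3]  zeros at y ∈ ∅
  x = 2: [0↦6, 1↦4, 2↦5, 3↦2, 4↦2, 5↦5, 6↦4]  zeros at y ∈ ∅
  x = 3: [0↦6, 1↦5, 2↦0, 3↦5, 4↦6, 5↦3, 6↦3]  zeros at y ∈ {2}
  x = 4: [0↦4, 1↦4, 2↦0, 3↦6, 4↦1, 5↦6, 6↦0]  zeros at y ∈ {2, 6}
  x = 5: [0↦0, 1↦1, 2↦5, 3↦5, 4↦1, 5↦0, 6↦2]  zeros at y ∈ {0, 5}
  x = 6: [0↦1, 1↦3, 2↦1, 3↦2, 4↦6, 5↦6, 6↦2]  zeros at y ∈ ∅
Collecting zeros: affine points = {(0, 0), (0, 6), (3, 2), (4, 2), (4, 6), (5, 0), (5, 5)}.
Total count |C(F_7)_aff| = 7.


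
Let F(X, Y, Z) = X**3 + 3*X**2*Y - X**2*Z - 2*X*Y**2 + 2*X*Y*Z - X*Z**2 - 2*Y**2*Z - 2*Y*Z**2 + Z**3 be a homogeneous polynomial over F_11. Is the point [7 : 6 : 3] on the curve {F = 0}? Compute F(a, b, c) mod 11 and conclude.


F(7,6,3) ≡ 4 (mod 11); P is NOT on the curve.

Evaluate F(7, 6, 3) term-by-term (mod 11).
  X**3 ↦ 1·343·1·1 = 343
  3*X**2*Y ↦ 3·49·6·1 = 882
  -X**2*Z ↦ -1·49·1·3 = -147
  -2*X*Y**2 ↦ -2·7·36·1 = -504
  2*X*Y*Z ↦ 2·7·6·3 = 252
  -X*Z**2 ↦ -1·7·1·9 = -63
  -2*Y**2*Z ↦ -2·1·36·3 = -216
  -2*Y*Z**2 ↦ -2·1·6·9 = -108
  Z**3 ↦ 1·1·1·27 = 27
Sum: F(7, 6, 3) = (343) + (882) + (-147) + (-504) + (252) + (-63) + (-216) + (-108) + (27) = 466.
Reducing mod 11: 466 ≡ 4 (mod 11).
Since F(a, b, c) ≡ 4 ≠ 0 (mod 11), P does NOT lie on the curve.


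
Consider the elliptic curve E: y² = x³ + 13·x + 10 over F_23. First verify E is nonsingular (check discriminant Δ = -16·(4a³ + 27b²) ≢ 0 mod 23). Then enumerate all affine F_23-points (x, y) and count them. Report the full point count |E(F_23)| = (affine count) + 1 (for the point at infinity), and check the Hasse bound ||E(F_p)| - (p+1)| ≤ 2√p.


Affine points = {(1, 1), (1, 22), (5, 4), (5, 19), (10, 6), (10, 17), (11, 9), (11, 14), (12, 10), (12, 13), (16, 6), (16, 17), (18, 2), (18, 21), (19, 3), (19, 20), (20, 6), (20, 17)}; affine count = 18; |E(F_23)| = 19.

Discriminant check: Δ ∝ 4a³ + 27b² = 4·13³ + 27·10² = 4·2197 + 27·100 ≡ 11 (mod 23). Nonzero ⇒ E is nonsingular.
For each x ∈ F_23, compute rhs = x³ + 13·x + 10 mod 23, then count y ∈ F_23 with y² ≡ rhs.
  x = 0: rhs = 10, matching y values: none (0 points).
  x = 1: rhs = 1, matching y values: 1, 22 (2 points).
  x = 2: rhs = 21, matching y values: none (0 points).
  x = 3: rhs = 7, matching y values: none (0 points).
  x = 4: rhs = 11, matching y values: none (0 points).
  x = 5: rhs = 16, matching y values: 4, 19 (2 points).
  x = 6: rhs = 5, matching y values: none (0 points).
  x = 7: rhs = 7, matching y values: none (0 points).
  x = 8: rhs = 5, matching y values: none (0 points).
  x = 9: rhs = 5, matching y values: none (0 points).
  x = 10: rhs = 13, matching y values: 6, 17 (2 points).
  x = 11: rhs = 12, matching y values: 9, 14 (2 points).
  x = 12: rhs = 8, matching y values: 10, 13 (2 points).
  x = 13: rhs = 7, matching y values: none (0 points).
  x = 14: rhs = 15, matching y values: none (0 points).
  x = 15: rhs = 15, matching y values: none (0 points).
  x = 16: rhs = 13, matching y values: 6, 17 (2 points).
  x = 17: rhs = 15, matching y values: none (0 points).
  x = 18: rhs = 4, matching y values: 2, 21 (2 points).
  x = 19: rhs = 9, matching y values: 3, 20 (2 points).
  x = 20: rhs = 13, matching y values: 6, 17 (2 points).
  x = 21: rhs = 22, matching y values: none (0 points).
  x = 22: rhs = 19, matching y values: none (0 points).
Total affine count: 18.
Full point count |E(F_23)| = 18 + 1 = 19.
Hasse bound: |19 − (23+1)| = |-5| = 5 ≤ 2√23 ≈ 9.5917 ✓.


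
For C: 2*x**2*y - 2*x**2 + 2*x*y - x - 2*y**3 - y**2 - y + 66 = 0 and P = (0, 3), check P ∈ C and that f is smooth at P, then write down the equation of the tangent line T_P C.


Tangent line at P: 5*x - 61*y + 183 = 0.

Step 1: f(0, 3) = 0, so P lies on C.
Step 2: partial derivatives
  f_x(x, y) = 4*x*y - 4*x + 2*y - 1, f_y(x, y) = 2*x**2 + 2*x - 6*y**2 - 2*y - 1.
  f_x(P) = 5, f_y(P) = -61 (gradient nonzero, so P is smooth).
Step 3: tangent line at P: 5·(x − 0) + -61·(y − 3) = 0.
Expanding: 5*x - 61*y + 183 = 0.


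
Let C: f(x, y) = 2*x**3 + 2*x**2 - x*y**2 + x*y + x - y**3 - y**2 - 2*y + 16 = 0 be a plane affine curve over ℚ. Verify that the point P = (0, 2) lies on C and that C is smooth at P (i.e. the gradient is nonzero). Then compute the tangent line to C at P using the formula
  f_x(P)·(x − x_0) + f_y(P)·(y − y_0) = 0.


Tangent line at P: -x - 18*y + 36 = 0.

Step 1: f(0, 2) = 0, so P lies on C.
Step 2: partial derivatives
  f_x(x, y) = 6*x**2 + 4*x - y**2 + y + 1, f_y(x, y) = -2*x*y + x - 3*y**2 - 2*y - 2.
  f_x(P) = -1, f_y(P) = -18 (gradient nonzero, so P is smooth).
Step 3: tangent line at P: -1·(x − 0) + -18·(y − 2) = 0.
Expanding: -x - 18*y + 36 = 0.


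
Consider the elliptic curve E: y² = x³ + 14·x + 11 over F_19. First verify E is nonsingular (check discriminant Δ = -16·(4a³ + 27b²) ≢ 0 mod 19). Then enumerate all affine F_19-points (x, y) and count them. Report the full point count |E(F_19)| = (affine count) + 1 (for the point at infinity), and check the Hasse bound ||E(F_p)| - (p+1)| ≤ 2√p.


Affine points = {(0, 7), (0, 12), (1, 8), (1, 11), (2, 3), (2, 16), (3, 2), (3, 17), (4, 6), (4, 13), (5, 4), (5, 15), (6, 8), (6, 11), (9, 7), (9, 12), (10, 7), (10, 12), (12, 8), (12, 11), (14, 5), (14, 14), (15, 9), (15, 10)}; affine count = 24; |E(F_19)| = 25.

Discriminant check: Δ ∝ 4a³ + 27b² = 4·14³ + 27·11² = 4·2744 + 27·121 ≡ 12 (mod 19). Nonzero ⇒ E is nonsingular.
For each x ∈ F_19, compute rhs = x³ + 14·x + 11 mod 19, then count y ∈ F_19 with y² ≡ rhs.
  x = 0: rhs = 11, matching y values: 7, 12 (2 points).
  x = 1: rhs = 7, matching y values: 8, 11 (2 points).
  x = 2: rhs = 9, matching y values: 3, 16 (2 points).
  x = 3: rhs = 4, matching y values: 2, 17 (2 points).
  x = 4: rhs = 17, matching y values: 6, 13 (2 points).
  x = 5: rhs = 16, matching y values: 4, 15 (2 points).
  x = 6: rhs = 7, matching y values: 8, 11 (2 points).
  x = 7: rhs = 15, matching y values: none (0 points).
  x = 8: rhs = 8, matching y values: none (0 points).
  x = 9: rhs = 11, matching y values: 7, 12 (2 points).
  x = 10: rhs = 11, matching y values: 7, 12 (2 points).
  x = 11: rhs = 14, matching y values: none (0 points).
  x = 12: rhs = 7, matching y values: 8, 11 (2 points).
  x = 13: rhs = 15, matching y values: none (0 points).
  x = 14: rhs = 6, matching y values: 5, 14 (2 points).
  x = 15: rhs = 5, matching y values: 9, 10 (2 points).
  x = 16: rhs = 18, matching y values: none (0 points).
  x = 17: rhs = 13, matching y values: none (0 points).
  x = 18: rhs = 15, matching y values: none (0 points).
Total affine count: 24.
Full point count |E(F_19)| = 24 + 1 = 25.
Hasse bound: |25 − (19+1)| = |5| = 5 ≤ 2√19 ≈ 8.7178 ✓.


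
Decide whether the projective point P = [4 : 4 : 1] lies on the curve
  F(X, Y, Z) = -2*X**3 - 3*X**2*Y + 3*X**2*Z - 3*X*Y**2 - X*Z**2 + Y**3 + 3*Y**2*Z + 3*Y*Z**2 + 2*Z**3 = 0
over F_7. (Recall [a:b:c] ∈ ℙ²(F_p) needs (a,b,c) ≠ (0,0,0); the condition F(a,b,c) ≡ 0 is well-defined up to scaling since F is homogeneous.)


F(4,4,1) ≡ 1 (mod 7); P is NOT on the curve.

Evaluate F(4, 4, 1) term-by-term (mod 7).
  -2*X**3 ↦ -2·64·1·1 = -128
  -3*X**2*Y ↦ -3·16·4·1 = -192
  3*X**2*Z ↦ 3·16·1·1 = 48
  -3*X*Y**2 ↦ -3·4·16·1 = -192
  -X*Z**2 ↦ -1·4·1·1 = -4
  Y**3 ↦ 1·1·64·1 = 64
  3*Y**2*Z ↦ 3·1·16·1 = 48
  3*Y*Z**2 ↦ 3·1·4·1 = 12
  2*Z**3 ↦ 2·1·1·1 = 2
Sum: F(4, 4, 1) = (-128) + (-192) + (48) + (-192) + (-4) + (64) + (48) + (12) + (2) = -342.
Reducing mod 7: -342 ≡ 1 (mod 7).
Since F(a, b, c) ≡ 1 ≠ 0 (mod 7), P does NOT lie on the curve.


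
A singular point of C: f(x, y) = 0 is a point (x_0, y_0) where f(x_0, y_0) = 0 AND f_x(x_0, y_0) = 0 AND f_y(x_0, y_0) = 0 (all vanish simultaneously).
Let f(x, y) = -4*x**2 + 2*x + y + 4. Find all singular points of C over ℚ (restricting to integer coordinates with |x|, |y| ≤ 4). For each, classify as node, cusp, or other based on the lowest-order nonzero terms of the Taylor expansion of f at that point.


No singular points in the scanned grid; C is smooth there.

Compute partial derivatives:
  f_x = 2 - 8*x.
  f_y = 1.
f_y = 1 is a nonzero constant, so f_y never vanishes: no point (x, y) can satisfy f = f_x = f_y = 0. In particular no (x, y) ∈ {−4, ..., 4}² is singular; the curve is smooth.


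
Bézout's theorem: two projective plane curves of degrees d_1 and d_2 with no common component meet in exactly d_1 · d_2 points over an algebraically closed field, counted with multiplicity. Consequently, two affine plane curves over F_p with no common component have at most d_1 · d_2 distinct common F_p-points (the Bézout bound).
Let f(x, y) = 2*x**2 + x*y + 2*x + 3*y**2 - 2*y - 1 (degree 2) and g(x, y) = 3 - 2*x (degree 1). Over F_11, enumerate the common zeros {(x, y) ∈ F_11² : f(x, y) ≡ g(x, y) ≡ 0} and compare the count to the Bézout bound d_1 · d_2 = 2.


Common zeros: ∅; count = 0; Bézout bound = 2.

deg(f) = 2, deg(g) = 1, so Bézout bound = 2.
Scan x ∈ F_11. For each x, list the y ∈ F_11 with f(x, y) ≡ 0 and those with g(x, y) ≡ 0 (mod 11); the common zeros in that column are the intersection.
  x = 0: f ≡ 0 at y ∈ {1, 7}; g ≡ 0 at y ∈ ∅; common: ∅.
  x = 1: f ≡ 0 at y ∈ {7, 8}; g ≡ 0 at y ∈ ∅; common: ∅.
  x = 2: f ≡ 0 at y ∈ {0}; g ≡ 0 at y ∈ ∅; common: ∅.
  x = 3: f ≡ 0 at y ∈ {9}; g ≡ 0 at y ∈ ∅; common: ∅.
  x = 4: f ≡ 0 at y ∈ {1, 2}; g ≡ 0 at y ∈ ∅; common: ∅.
  x = 5: f ≡ 0 at y ∈ {2, 8}; g ≡ 0 at y ∈ ∅; common: ∅.
  x = 6: f ≡ 0 at y ∈ ∅; g ≡ 0 at y ∈ ∅; common: ∅.
  x = 7: f ≡ 0 at y ∈ ∅; g ≡ 0 at y ∈ {0, 1, 2, 3, 4, 5, 6, 7, 8, 9, 10}; common: ∅.
  x = 8: f ≡ 0 at y ∈ {0, 9}; g ≡ 0 at y ∈ ∅; common: ∅.
  x = 9: f ≡ 0 at y ∈ ∅; g ≡ 0 at y ∈ ∅; common: ∅.
  x = 10: f ≡ 0 at y ∈ ∅; g ≡ 0 at y ∈ ∅; common: ∅.
Collecting: common zeros = ∅, so the count is 0.
Comparison with the Bézout bound: 0 ≤ 2 = deg(f)·deg(g), as expected for curves with no common component (the affine F_11-count falls short of the bound because intersections may lie at infinity, over extension fields, or carry multiplicity).


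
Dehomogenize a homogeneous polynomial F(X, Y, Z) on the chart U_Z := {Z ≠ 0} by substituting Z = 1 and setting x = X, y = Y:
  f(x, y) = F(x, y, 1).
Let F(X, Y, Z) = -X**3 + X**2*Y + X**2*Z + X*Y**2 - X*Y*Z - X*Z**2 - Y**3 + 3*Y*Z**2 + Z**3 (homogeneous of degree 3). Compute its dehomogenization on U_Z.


f(x, y) = -x**3 + x**2*y + x**2 + x*y**2 - x*y - x - y**3 + 3*y + 1

On U_Z we set Z = 1. Each monomial c·X^i·Y^j·Z^k in F becomes c·x^i·y^j·1^k = c·x^i·y^j.
Substituting Z = 1: F(X, Y, 1) = -x**3 + x**2*y + x**2 + x*y**2 - x*y - x - y**3 + 3*y + 1.
Note: deg(f) ≤ deg(F) = 3; strict inequality happens when F is divisible by Z (lost terms).


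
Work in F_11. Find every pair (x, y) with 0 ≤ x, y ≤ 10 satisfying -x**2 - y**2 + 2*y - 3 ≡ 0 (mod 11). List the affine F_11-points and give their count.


Affine F_11-points: {(0, 4), (0, 9), (2, 5), (2, 8), (3, 1), (4, 3), (4, 10), (7, 3), (7, 10), (8, 1), (9, 5), (9, 8)}; count = 12.

For each of the 121 pairs (x, y) ∈ F_11², evaluate f(x, y) mod 11. Record the zeros.
  x = 0: [0↦8, 1↦9, 2↦8, 3↦5, 4↦0, 5↦4, 6↦6, 7↦6, 8↦4, 9↦0, 10↦5]  zeros at y ∈ {4, 9}
  x = 1: [0↦7, 1↦8, 2↦7, 3↦4, 4↦10, 5↦3, 6↦5, 7↦5, 8↦3, 9↦10, 10↦4]  zeros at y ∈ ∅
  x = 2: [0↦4, 1↦5, 2↦4, 3↦1, 4↦7, 5↦0, 6↦2, 7↦2, 8↦0, 9↦7, 10↦1]  zeros at y ∈ {5, 8}
  x = 3: [0↦10, 1↦0, 2↦10, 3↦7, 4↦2, 5↦6, 6↦8, 7↦8, 8↦6, 9↦2, 10↦7]  zeros at y ∈ {1}
  x = 4: [0↦3, 1↦4, 2↦3, 3↦0, 4↦6, 5↦10, 6↦1, 7↦1, 8↦10, 9↦6, 10↦0]  zeros at y ∈ {3, 10}
  x = 5: [0↦5, 1↦6, 2↦5, 3↦2, 4↦8, 5↦1, 6↦3, 7↦3, 8↦1, 9↦8, 10↦2]  zeros at y ∈ ∅
  x = 6: [0↦5, 1↦6, 2↦5, 3↦2, 4↦8, 5↦1, 6↦3, 7↦3, 8↦1, 9↦8, 10↦2]  zeros at y ∈ ∅
  x = 7: [0↦3, 1↦4, 2↦3, 3↦0, 4↦6, 5↦10, 6↦1, 7↦1, 8↦10, 9↦6, 10↦0]  zeros at y ∈ {3, 10}
  x = 8: [0↦10, 1↦0, 2↦10, 3↦7, 4↦2, 5↦6, 6↦8, 7↦8, 8↦6, 9↦2, 10↦7]  zeros at y ∈ {1}
  x = 9: [0↦4, 1↦5, 2↦4, 3↦1, 4↦7, 5↦0, 6↦2, 7↦2, 8↦0, 9↦7, 10↦1]  zeros at y ∈ {5, 8}
  x = 10: [0↦7, 1↦8, 2↦7, 3↦4, 4↦10, 5↦3, 6↦5, 7↦5, 8↦3, 9↦10, 10↦4]  zeros at y ∈ ∅
Collecting zeros: affine points = {(0, 4), (0, 9), (2, 5), (2, 8), (3, 1), (4, 3), (4, 10), (7, 3), (7, 10), (8, 1), (9, 5), (9, 8)}.
Total count |C(F_11)_aff| = 12.


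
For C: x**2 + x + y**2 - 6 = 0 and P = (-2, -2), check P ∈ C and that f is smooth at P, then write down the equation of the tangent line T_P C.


Tangent line at P: -3*x - 4*y - 14 = 0.

Step 1: f(-2, -2) = 0, so P lies on C.
Step 2: partial derivatives
  f_x(x, y) = 2*x + 1, f_y(x, y) = 2*y.
  f_x(P) = -3, f_y(P) = -4 (gradient nonzero, so P is smooth).
Step 3: tangent line at P: -3·(x − -2) + -4·(y − -2) = 0.
Expanding: -3*x - 4*y - 14 = 0.


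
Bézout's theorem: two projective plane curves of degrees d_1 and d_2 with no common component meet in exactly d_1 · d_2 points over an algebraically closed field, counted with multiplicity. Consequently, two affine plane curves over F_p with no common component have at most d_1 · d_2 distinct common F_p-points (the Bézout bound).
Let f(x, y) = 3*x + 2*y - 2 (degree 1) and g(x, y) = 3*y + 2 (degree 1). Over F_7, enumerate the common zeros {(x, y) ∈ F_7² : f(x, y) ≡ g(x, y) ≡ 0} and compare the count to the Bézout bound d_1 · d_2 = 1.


Common zeros: {(5, 4)}; count = 1; Bézout bound = 1.

deg(f) = 1, deg(g) = 1, so Bézout bound = 1.
Scan x ∈ F_7. For each x, list the y ∈ F_7 with f(x, y) ≡ 0 and those with g(x, y) ≡ 0 (mod 7); the common zeros in that column are the intersection.
  x = 0: f ≡ 0 at y ∈ {1}; g ≡ 0 at y ∈ {4}; common: ∅.
  x = 1: f ≡ 0 at y ∈ {3}; g ≡ 0 at y ∈ {4}; common: ∅.
  x = 2: f ≡ 0 at y ∈ {5}; g ≡ 0 at y ∈ {4}; common: ∅.
  x = 3: f ≡ 0 at y ∈ {0}; g ≡ 0 at y ∈ {4}; common: ∅.
  x = 4: f ≡ 0 at y ∈ {2}; g ≡ 0 at y ∈ {4}; common: ∅.
  x = 5: f ≡ 0 at y ∈ {4}; g ≡ 0 at y ∈ {4}; common: {4}.
  x = 6: f ≡ 0 at y ∈ {6}; g ≡ 0 at y ∈ {4}; common: ∅.
Collecting: common zeros = {(5, 4)}, so the count is 1.
Comparison with the Bézout bound: 1 ≤ 1 = deg(f)·deg(g), as expected for curves with no common component (the bound is attained).


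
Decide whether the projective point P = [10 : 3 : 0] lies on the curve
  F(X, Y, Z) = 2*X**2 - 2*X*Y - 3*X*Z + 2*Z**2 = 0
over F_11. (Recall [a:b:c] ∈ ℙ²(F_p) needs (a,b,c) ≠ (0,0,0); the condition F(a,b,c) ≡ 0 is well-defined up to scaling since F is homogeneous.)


F(10,3,0) ≡ 8 (mod 11); P is NOT on the curve.

Evaluate F(10, 3, 0) term-by-term (mod 11).
  2*X**2 ↦ 2·100·1·1 = 200
  -2*X*Y ↦ -2·10·3·1 = -60
  -3*X*Z ↦ -3·10·1·0 = 0
  2*Z**2 ↦ 2·1·1·0 = 0
Sum: F(10, 3, 0) = (200) + (-60) + (0) + (0) = 140.
Reducing mod 11: 140 ≡ 8 (mod 11).
Since F(a, b, c) ≡ 8 ≠ 0 (mod 11), P does NOT lie on the curve.


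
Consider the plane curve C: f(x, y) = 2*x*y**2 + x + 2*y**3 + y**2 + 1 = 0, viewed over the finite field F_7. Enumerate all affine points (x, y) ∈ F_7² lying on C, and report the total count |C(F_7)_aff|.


Affine F_7-points: {(0, 2), (0, 6), (1, 1), (2, 5), (4, 3), (6, 0), (6, 4)}; count = 7.

For each of the 49 pairs (x, y) ∈ F_7², evaluate f(x, y) mod 7. Record the zeros.
  x = 0: [0↦1, 1↦4, 2↦0, 3↦1, 4↦5, 5↦3, 6↦0]  zeros at y ∈ {2, 6}
  x = 1: [0↦2, 1↦0, 2↦2, 3↦6, 4↦3, 5↦5, 6↦3]  zeros at y ∈ {1}
  x = 2: [0↦3, 1↦3, 2↦4, 3↦4, 4↦1, 5↦0, 6↦6]  zeros at y ∈ {5}
  x = 3: [0↦4, 1↦6, 2↦6, 3↦2, 4↦6, 5↦2, 6↦2]  zeros at y ∈ ∅
  x = 4: [0↦5, 1↦2, 2↦1, 3↦0, 4↦4, 5↦4, 6↦5]  zeros at y ∈ {3}
  x = 5: [0↦6, 1↦5, 2↦3, 3↦5, 4↦2, 5↦6, 6↦1]  zeros at y ∈ ∅
  x = 6: [0↦0, 1↦1, 2↦5, 3↦3, 4↦0, 5↦1, 6↦4]  zeros at y ∈ {0, 4}
Collecting zeros: affine points = {(0, 2), (0, 6), (1, 1), (2, 5), (4, 3), (6, 0), (6, 4)}.
Total count |C(F_7)_aff| = 7.


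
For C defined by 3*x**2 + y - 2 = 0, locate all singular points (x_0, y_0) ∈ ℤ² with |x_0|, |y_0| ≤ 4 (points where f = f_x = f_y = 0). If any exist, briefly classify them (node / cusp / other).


No singular points in the scanned grid; C is smooth there.

Compute partial derivatives:
  f_x = 6*x.
  f_y = 1.
f_y = 1 is a nonzero constant, so f_y never vanishes: no point (x, y) can satisfy f = f_x = f_y = 0. In particular no (x, y) ∈ {−4, ..., 4}² is singular; the curve is smooth.


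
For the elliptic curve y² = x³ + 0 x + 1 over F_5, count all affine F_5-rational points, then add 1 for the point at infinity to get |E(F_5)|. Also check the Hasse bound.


Affine points = {(0, 1), (0, 4), (2, 2), (2, 3), (4, 0)}; affine count = 5; |E(F_5)| = 6.

Discriminant check: Δ ∝ 4a³ + 27b² = 4·0³ + 27·1² = 4·0 + 27·1 ≡ 2 (mod 5). Nonzero ⇒ E is nonsingular.
For each x ∈ F_5, compute rhs = x³ + 0·x + 1 mod 5, then count y ∈ F_5 with y² ≡ rhs.
  x = 0: rhs = 1, matching y values: 1, 4 (2 points).
  x = 1: rhs = 2, matching y values: none (0 points).
  x = 2: rhs = 4, matching y values: 2, 3 (2 points).
  x = 3: rhs = 3, matching y values: none (0 points).
  x = 4: rhs = 0, matching y values: 0 (1 points).
Total affine count: 5.
Full point count |E(F_5)| = 5 + 1 = 6.
Hasse bound: |6 − (5+1)| = |0| = 0 ≤ 2√5 ≈ 4.4721 ✓.


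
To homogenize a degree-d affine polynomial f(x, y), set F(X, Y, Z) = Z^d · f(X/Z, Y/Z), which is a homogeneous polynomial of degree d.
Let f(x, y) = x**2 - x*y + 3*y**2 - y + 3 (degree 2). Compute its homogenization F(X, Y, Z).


F(X, Y, Z) = X**2 - X*Y + 3*Y**2 - Y*Z + 3*Z**2

deg(f) = 2.
Substitute x = X/Z, y = Y/Z into f, then multiply by Z^2.
  monomial 1·x^2·y^0 ↦ 1·X^2·Y^0·Z^0.
  monomial -1·x^1·y^1 ↦ -1·X^1·Y^1·Z^0.
  monomial 3·x^0·y^2 ↦ 3·X^0·Y^2·Z^0.
  monomial -1·x^0·y^1 ↦ -1·X^0·Y^1·Z^1.
  monomial 3·x^0·y^0 ↦ 3·X^0·Y^0·Z^2.
Collecting: F(X, Y, Z) = X**2 - X*Y + 3*Y**2 - Y*Z + 3*Z**2.


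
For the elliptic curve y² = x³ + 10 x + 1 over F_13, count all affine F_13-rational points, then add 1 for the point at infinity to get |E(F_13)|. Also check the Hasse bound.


Affine points = {(0, 1), (0, 12), (1, 5), (1, 8), (2, 4), (2, 9), (4, 1), (4, 12), (6, 2), (6, 11), (9, 1), (9, 12), (10, 3), (10, 10), (11, 5), (11, 8), (12, 4), (12, 9)}; affine count = 18; |E(F_13)| = 19.

Discriminant check: Δ ∝ 4a³ + 27b² = 4·10³ + 27·1² = 4·1000 + 27·1 ≡ 10 (mod 13). Nonzero ⇒ E is nonsingular.
For each x ∈ F_13, compute rhs = x³ + 10·x + 1 mod 13, then count y ∈ F_13 with y² ≡ rhs.
  x = 0: rhs = 1, matching y values: 1, 12 (2 points).
  x = 1: rhs = 12, matching y values: 5, 8 (2 points).
  x = 2: rhs = 3, matching y values: 4, 9 (2 points).
  x = 3: rhs = 6, matching y values: none (0 points).
  x = 4: rhs = 1, matching y values: 1, 12 (2 points).
  x = 5: rhs = 7, matching y values: none (0 points).
  x = 6: rhs = 4, matching y values: 2, 11 (2 points).
  x = 7: rhs = 11, matching y values: none (0 points).
  x = 8: rhs = 8, matching y values: none (0 points).
  x = 9: rhs = 1, matching y values: 1, 12 (2 points).
  x = 10: rhs = 9, matching y values: 3, 10 (2 points).
  x = 11: rhs = 12, matching y values: 5, 8 (2 points).
  x = 12: rhs = 3, matching y values: 4, 9 (2 points).
Total affine count: 18.
Full point count |E(F_13)| = 18 + 1 = 19.
Hasse bound: |19 − (13+1)| = |5| = 5 ≤ 2√13 ≈ 7.2111 ✓.


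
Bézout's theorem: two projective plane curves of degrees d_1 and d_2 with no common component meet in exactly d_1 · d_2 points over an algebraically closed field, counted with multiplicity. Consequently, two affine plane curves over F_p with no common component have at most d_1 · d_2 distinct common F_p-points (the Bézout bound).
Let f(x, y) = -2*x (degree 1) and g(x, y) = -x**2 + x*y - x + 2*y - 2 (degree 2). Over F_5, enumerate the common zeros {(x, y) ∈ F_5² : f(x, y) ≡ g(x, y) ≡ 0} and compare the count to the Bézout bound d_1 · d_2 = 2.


Common zeros: {(0, 1)}; count = 1; Bézout bound = 2.

deg(f) = 1, deg(g) = 2, so Bézout bound = 2.
Scan x ∈ F_5. For each x, list the y ∈ F_5 with f(x, y) ≡ 0 and those with g(x, y) ≡ 0 (mod 5); the common zeros in that column are the intersection.
  x = 0: f ≡ 0 at y ∈ {0, 1, 2, 3, 4}; g ≡ 0 at y ∈ {1}; common: {1}.
  x = 1: f ≡ 0 at y ∈ ∅; g ≡ 0 at y ∈ {3}; common: ∅.
  x = 2: f ≡ 0 at y ∈ ∅; g ≡ 0 at y ∈ {2}; common: ∅.
  x = 3: f ≡ 0 at y ∈ ∅; g ≡ 0 at y ∈ ∅; common: ∅.
  x = 4: f ≡ 0 at y ∈ ∅; g ≡ 0 at y ∈ {2}; common: ∅.
Collecting: common zeros = {(0, 1)}, so the count is 1.
Comparison with the Bézout bound: 1 ≤ 2 = deg(f)·deg(g), as expected for curves with no common component (the affine F_5-count falls short of the bound because intersections may lie at infinity, over extension fields, or carry multiplicity).


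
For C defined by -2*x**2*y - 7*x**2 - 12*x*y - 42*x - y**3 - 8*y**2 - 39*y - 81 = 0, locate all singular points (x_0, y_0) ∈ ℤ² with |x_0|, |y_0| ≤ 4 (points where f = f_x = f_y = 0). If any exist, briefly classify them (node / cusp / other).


Singular points: {(-3, -3)}; classification: node.

Compute partial derivatives:
  f_x = -4*x*y - 14*x - 12*y - 42.
  f_y = -2*x**2 - 12*x - 3*y**2 - 16*y - 39.
Scan x_0 ∈ {−4, ..., 4}. For each x_0, f_y(x_0, y) is a polynomial in y; find its integer roots y ∈ {−4, ..., 4}, then test f_x and f at those candidates.
  x = -4: f_y(-4, y) = -3*y**2 - 16*y - 23; no integer root y with |y| ≤ 4.
  x = -3: f_y(-3, y) = -3*y**2 - 16*y - 21; vanishes at y ∈ {-3}. (-3, -3): f_x = 0, f = 0 — SINGULAR.
  x = -2: f_y(-2, y) = -3*y**2 - 16*y - 23; no integer root y with |y| ≤ 4.
  x = -1: f_y(-1, y) = -3*y**2 - 16*y - 29; no integer root y with |y| ≤ 4.
  x = 0: f_y(0, y) = -3*y**2 - 16*y - 39; no integer root y with |y| ≤ 4.
  x = 1: f_y(1, y) = -3*y**2 - 16*y - 53; no integer root y with |y| ≤ 4.
  x = 2: f_y(2, y) = -3*y**2 - 16*y - 71; no integer root y with |y| ≤ 4.
  x = 3: f_y(3, y) = -3*y**2 - 16*y - 93; no integer root y with |y| ≤ 4.
  x = 4: f_y(4, y) = -3*y**2 - 16*y - 119; no integer root y with |y| ≤ 4.
Only singular point on the grid: (-3, -3).
Classify: substitute x = -3 + u, y = -3 + v and expand: f = -2*u**2*v - u**2 - v**3 + v**2.
No constant or linear terms (consistent with a singular point). Quadratic part: -u**2 + v**2. Cubic part: -2*u**2*v - v**3.
The quadratic part v**2 - u**2 = (v − u)(v + u) splits into two distinct linear factors, so there are two distinct tangent lines y − -3 = ±(x − -3) — this is a node (ordinary double point).
Classification: node.


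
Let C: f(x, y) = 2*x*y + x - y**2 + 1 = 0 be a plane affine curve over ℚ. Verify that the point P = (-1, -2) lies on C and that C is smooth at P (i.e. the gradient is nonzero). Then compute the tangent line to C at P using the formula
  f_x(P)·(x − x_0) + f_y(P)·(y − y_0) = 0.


Tangent line at P: -3*x + 2*y + 1 = 0.

Step 1: f(-1, -2) = 0, so P lies on C.
Step 2: partial derivatives
  f_x(x, y) = 2*y + 1, f_y(x, y) = 2*x - 2*y.
  f_x(P) = -3, f_y(P) = 2 (gradient nonzero, so P is smooth).
Step 3: tangent line at P: -3·(x − -1) + 2·(y − -2) = 0.
Expanding: -3*x + 2*y + 1 = 0.


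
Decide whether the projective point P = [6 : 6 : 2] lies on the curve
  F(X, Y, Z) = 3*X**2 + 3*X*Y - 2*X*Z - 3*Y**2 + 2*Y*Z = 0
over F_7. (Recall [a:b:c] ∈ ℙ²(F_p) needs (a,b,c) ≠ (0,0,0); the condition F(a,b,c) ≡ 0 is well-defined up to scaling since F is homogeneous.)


F(6,6,2) ≡ 3 (mod 7); P is NOT on the curve.

Evaluate F(6, 6, 2) term-by-term (mod 7).
  3*X**2 ↦ 3·36·1·1 = 108
  3*X*Y ↦ 3·6·6·1 = 108
  -2*X*Z ↦ -2·6·1·2 = -24
  -3*Y**2 ↦ -3·1·36·1 = -108
  2*Y*Z ↦ 2·1·6·2 = 24
Sum: F(6, 6, 2) = (108) + (108) + (-24) + (-108) + (24) = 108.
Reducing mod 7: 108 ≡ 3 (mod 7).
Since F(a, b, c) ≡ 3 ≠ 0 (mod 7), P does NOT lie on the curve.


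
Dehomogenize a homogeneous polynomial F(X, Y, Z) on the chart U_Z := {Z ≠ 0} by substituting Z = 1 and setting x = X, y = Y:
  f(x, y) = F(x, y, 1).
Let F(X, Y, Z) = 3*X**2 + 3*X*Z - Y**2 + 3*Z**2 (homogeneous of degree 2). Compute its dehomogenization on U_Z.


f(x, y) = 3*x**2 + 3*x - y**2 + 3

On U_Z we set Z = 1. Each monomial c·X^i·Y^j·Z^k in F becomes c·x^i·y^j·1^k = c·x^i·y^j.
Substituting Z = 1: F(X, Y, 1) = 3*x**2 + 3*x - y**2 + 3.
Note: deg(f) ≤ deg(F) = 2; strict inequality happens when F is divisible by Z (lost terms).


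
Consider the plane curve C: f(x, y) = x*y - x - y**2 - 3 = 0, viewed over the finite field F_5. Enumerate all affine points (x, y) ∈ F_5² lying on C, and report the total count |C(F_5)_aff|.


Affine F_5-points: {(1, 3), (2, 0), (2, 2), (3, 4)}; count = 4.

For each of the 25 pairs (x, y) ∈ F_5², evaluate f(x, y) mod 5. Record the zeros.
  x = 0: [0↦2, 1↦1, 2↦3, 3↦3, 4↦1]  zeros at y ∈ ∅
  x = 1: [0↦1, 1↦1, 2↦4, 3↦0, 4↦4]  zeros at y ∈ {3}
  x = 2: [0↦0, 1↦1, 2↦0, 3↦2, 4↦2]  zeros at y ∈ {0, 2}
  x = 3: [0↦4, 1↦1, 2↦1, 3↦4, 4↦0]  zeros at y ∈ {4}
  x = 4: [0↦3, 1↦1, 2↦2, 3↦1, 4↦3]  zeros at y ∈ ∅
Collecting zeros: affine points = {(1, 3), (2, 0), (2, 2), (3, 4)}.
Total count |C(F_5)_aff| = 4.


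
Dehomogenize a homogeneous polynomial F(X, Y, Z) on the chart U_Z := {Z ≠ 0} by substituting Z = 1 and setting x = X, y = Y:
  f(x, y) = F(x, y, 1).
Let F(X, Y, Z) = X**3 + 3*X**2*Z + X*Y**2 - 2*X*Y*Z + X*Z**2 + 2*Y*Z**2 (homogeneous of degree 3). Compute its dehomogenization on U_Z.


f(x, y) = x**3 + 3*x**2 + x*y**2 - 2*x*y + x + 2*y

On U_Z we set Z = 1. Each monomial c·X^i·Y^j·Z^k in F becomes c·x^i·y^j·1^k = c·x^i·y^j.
Substituting Z = 1: F(X, Y, 1) = x**3 + 3*x**2 + x*y**2 - 2*x*y + x + 2*y.
Note: deg(f) ≤ deg(F) = 3; strict inequality happens when F is divisible by Z (lost terms).


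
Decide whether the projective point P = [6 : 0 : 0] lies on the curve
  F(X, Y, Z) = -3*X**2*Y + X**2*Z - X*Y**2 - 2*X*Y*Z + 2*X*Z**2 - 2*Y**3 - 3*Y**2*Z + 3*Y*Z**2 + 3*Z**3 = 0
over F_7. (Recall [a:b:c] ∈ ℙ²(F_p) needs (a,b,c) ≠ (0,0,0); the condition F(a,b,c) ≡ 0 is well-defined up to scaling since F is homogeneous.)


F(6,0,0) ≡ 0 (mod 7); P is on the curve.

Evaluate F(6, 0, 0) term-by-term (mod 7).
  -3*X**2*Y ↦ -3·36·0·1 = 0
  X**2*Z ↦ 1·36·1·0 = 0
  -X*Y**2 ↦ -1·6·0·1 = 0
  -2*X*Y*Z ↦ -2·6·0·0 = 0
  2*X*Z**2 ↦ 2·6·1·0 = 0
  -2*Y**3 ↦ -2·1·0·1 = 0
  -3*Y**2*Z ↦ -3·1·0·0 = 0
  3*Y*Z**2 ↦ 3·1·0·0 = 0
  3*Z**3 ↦ 3·1·1·0 = 0
Sum: F(6, 0, 0) = (0) + (0) + (0) + (0) + (0) + (0) + (0) + (0) + (0) = 0.
Reducing mod 7: 0 ≡ 0 (mod 7).
Since F(a, b, c) ≡ 0 (mod 7), P lies on the curve.


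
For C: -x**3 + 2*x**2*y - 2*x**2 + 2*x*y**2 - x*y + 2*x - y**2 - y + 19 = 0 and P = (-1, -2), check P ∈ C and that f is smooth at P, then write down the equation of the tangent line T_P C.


Tangent line at P: 21*x + 14*y + 49 = 0.

Step 1: f(-1, -2) = 0, so P lies on C.
Step 2: partial derivatives
  f_x(x, y) = -3*x**2 + 4*x*y - 4*x + 2*y**2 - y + 2, f_y(x, y) = 2*x**2 + 4*x*y - x - 2*y - 1.
  f_x(P) = 21, f_y(P) = 14 (gradient nonzero, so P is smooth).
Step 3: tangent line at P: 21·(x − -1) + 14·(y − -2) = 0.
Expanding: 21*x + 14*y + 49 = 0.


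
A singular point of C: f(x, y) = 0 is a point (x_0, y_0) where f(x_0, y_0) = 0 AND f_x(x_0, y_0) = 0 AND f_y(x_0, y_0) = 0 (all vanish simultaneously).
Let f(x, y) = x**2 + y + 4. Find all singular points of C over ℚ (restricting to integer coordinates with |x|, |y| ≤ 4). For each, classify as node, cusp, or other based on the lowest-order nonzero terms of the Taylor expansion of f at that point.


No singular points in the scanned grid; C is smooth there.

Compute partial derivatives:
  f_x = 2*x.
  f_y = 1.
f_y = 1 is a nonzero constant, so f_y never vanishes: no point (x, y) can satisfy f = f_x = f_y = 0. In particular no (x, y) ∈ {−4, ..., 4}² is singular; the curve is smooth.


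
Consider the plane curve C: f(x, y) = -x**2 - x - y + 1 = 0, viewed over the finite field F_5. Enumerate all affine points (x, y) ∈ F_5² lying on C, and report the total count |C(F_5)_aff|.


Affine F_5-points: {(0, 1), (1, 4), (2, 0), (3, 4), (4, 1)}; count = 5.

For each of the 25 pairs (x, y) ∈ F_5², evaluate f(x, y) mod 5. Record the zeros.
  x = 0: [0↦1, 1↦0, 2↦4, 3↦3, 4↦2]  zeros at y ∈ {1}
  x = 1: [0↦4, 1↦3, 2↦2, 3↦1, 4↦0]  zeros at y ∈ {4}
  x = 2: [0↦0, 1↦4, 2↦3, 3↦2, 4↦1]  zeros at y ∈ {0}
  x = 3: [0↦4, 1↦3, 2↦2, 3↦1, 4↦0]  zeros at y ∈ {4}
  x = 4: [0↦1, 1↦0, 2↦4, 3↦3, 4↦2]  zeros at y ∈ {1}
Collecting zeros: affine points = {(0, 1), (1, 4), (2, 0), (3, 4), (4, 1)}.
Total count |C(F_5)_aff| = 5.
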